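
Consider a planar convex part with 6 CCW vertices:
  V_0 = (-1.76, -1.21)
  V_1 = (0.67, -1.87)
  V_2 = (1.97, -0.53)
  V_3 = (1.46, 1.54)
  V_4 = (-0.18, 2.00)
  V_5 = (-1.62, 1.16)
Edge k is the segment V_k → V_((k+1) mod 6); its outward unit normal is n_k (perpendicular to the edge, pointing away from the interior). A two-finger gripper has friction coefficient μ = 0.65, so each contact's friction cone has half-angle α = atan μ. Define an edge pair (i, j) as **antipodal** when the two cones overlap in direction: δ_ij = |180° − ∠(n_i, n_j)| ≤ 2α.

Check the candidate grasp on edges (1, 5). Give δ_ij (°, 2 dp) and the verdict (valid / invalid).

α = atan 0.65 = 33.02°;  2α = 66.05°
edge 1: e_1 = (+1.30, +1.34);  n_1 = (+0.7177, -0.6963)
edge 5: e_5 = (-0.14, -2.37);  n_5 = (-0.9983, +0.0590)
∠(n_1, n_5) = 139.25°
δ = |180° − 139.25°| = 40.75°
40.75° ≤ 2α = 66.05°  →  valid

δ = 40.75°, valid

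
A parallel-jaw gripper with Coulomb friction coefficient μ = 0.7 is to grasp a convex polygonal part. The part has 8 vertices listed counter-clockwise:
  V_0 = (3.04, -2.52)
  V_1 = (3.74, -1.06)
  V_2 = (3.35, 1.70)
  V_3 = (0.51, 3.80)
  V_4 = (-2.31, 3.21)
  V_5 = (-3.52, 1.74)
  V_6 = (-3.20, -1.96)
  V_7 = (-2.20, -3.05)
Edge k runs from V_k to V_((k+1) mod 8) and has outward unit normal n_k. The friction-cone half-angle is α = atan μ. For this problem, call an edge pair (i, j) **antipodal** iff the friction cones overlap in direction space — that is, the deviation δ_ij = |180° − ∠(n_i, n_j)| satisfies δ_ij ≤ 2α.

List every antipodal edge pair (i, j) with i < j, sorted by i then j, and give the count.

α = atan 0.7 = 34.99°;  2α = 69.98°
n_0 = (+0.9017, -0.4323)
n_1 = (+0.9902, +0.1399)
n_2 = (+0.5946, +0.8041)
n_3 = (-0.2048, +0.9788)
n_4 = (-0.7721, +0.6355)
n_5 = (-0.9963, -0.0862)
n_6 = (-0.7369, -0.6760)
n_7 = (+0.1006, -0.9949)
  (0,1): δ = 146.34°  ·
  (0,2): δ = 100.87°  ·
  (0,3): δ = 52.57°  ✓
  (0,4): δ = 13.84°  ✓
  (0,5): δ = 30.56°  ✓
  (0,6): δ = 68.15°  ✓
  (0,7): δ = 121.39°  ·
  (1,2): δ = 134.52°  ·
  (1,3): δ = 86.23°  ·
  (1,4): δ = 47.50°  ✓
  (1,5): δ = 3.10°  ✓
  (1,6): δ = 34.49°  ✓
  (1,7): δ = 87.73°  ·
  (2,3): δ = 131.70°  ·
  (2,4): δ = 92.98°  ·
  (2,5): δ = 48.58°  ✓
  (2,6): δ = 10.99°  ✓
  (2,7): δ = 42.26°  ✓
  (3,4): δ = 141.28°  ·
  (3,5): δ = 96.87°  ·
  (3,6): δ = 59.28°  ✓
  (3,7): δ = 6.04°  ✓
  (4,5): δ = 135.60°  ·
  (4,6): δ = 98.01°  ·
  (4,7): δ = 44.77°  ✓
  (5,6): δ = 142.41°  ·
  (5,7): δ = 89.17°  ·
  (6,7): δ = 126.76°  ·
antipodal pairs: 13

count = 13; pairs: (0,3), (0,4), (0,5), (0,6), (1,4), (1,5), (1,6), (2,5), (2,6), (2,7), (3,6), (3,7), (4,7)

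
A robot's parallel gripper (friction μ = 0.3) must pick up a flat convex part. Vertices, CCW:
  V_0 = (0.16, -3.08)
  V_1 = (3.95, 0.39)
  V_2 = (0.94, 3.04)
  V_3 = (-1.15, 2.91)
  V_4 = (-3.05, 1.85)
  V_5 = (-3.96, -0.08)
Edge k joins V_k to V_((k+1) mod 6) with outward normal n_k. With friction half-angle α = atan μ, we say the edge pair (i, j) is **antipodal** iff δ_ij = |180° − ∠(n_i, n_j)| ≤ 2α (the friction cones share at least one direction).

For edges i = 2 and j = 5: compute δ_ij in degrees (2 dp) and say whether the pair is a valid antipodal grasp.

δ = 39.62°, invalid

α = atan 0.3 = 16.70°;  2α = 33.40°
edge 2: e_2 = (-2.09, -0.13);  n_2 = (-0.0621, +0.9981)
edge 5: e_5 = (+4.12, -3.00);  n_5 = (-0.5886, -0.8084)
∠(n_2, n_5) = 140.38°
δ = |180° − 140.38°| = 39.62°
39.62° > 2α = 33.40°  →  invalid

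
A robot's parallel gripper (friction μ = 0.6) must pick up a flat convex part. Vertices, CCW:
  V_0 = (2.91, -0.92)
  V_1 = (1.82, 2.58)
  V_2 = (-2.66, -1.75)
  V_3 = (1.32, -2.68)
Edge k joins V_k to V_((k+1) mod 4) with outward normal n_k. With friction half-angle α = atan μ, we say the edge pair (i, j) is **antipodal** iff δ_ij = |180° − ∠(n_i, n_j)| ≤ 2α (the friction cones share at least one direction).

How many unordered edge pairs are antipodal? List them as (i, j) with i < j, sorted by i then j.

α = atan 0.6 = 30.96°;  2α = 61.93°
n_0 = (+0.9548, +0.2973)
n_1 = (-0.6950, +0.7190)
n_2 = (-0.2275, -0.9738)
n_3 = (+0.7420, -0.6704)
  (0,1): δ = 63.27°  ·
  (0,2): δ = 59.55°  ✓
  (0,3): δ = 120.61°  ·
  (1,2): δ = 57.18°  ✓
  (1,3): δ = 3.88°  ✓
  (2,3): δ = 118.94°  ·
antipodal pairs: 3

count = 3; pairs: (0,2), (1,2), (1,3)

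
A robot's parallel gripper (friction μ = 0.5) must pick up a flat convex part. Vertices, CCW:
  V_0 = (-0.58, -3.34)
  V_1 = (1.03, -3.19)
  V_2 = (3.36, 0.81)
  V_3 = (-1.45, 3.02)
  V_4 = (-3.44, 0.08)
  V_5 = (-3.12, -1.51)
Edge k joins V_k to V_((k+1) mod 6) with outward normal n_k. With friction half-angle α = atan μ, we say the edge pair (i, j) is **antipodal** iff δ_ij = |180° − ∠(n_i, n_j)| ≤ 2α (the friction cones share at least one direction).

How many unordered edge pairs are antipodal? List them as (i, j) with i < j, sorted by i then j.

α = atan 0.5 = 26.57°;  2α = 53.13°
n_0 = (+0.0928, -0.9957)
n_1 = (+0.8641, -0.5033)
n_2 = (+0.4175, +0.9087)
n_3 = (-0.8281, +0.5605)
n_4 = (-0.9803, -0.1973)
n_5 = (-0.5846, -0.8114)
  (0,1): δ = 125.54°  ·
  (0,2): δ = 30.00°  ✓
  (0,3): δ = 50.58°  ✓
  (0,4): δ = 96.06°  ·
  (0,5): δ = 138.91°  ·
  (1,2): δ = 84.46°  ·
  (1,3): δ = 3.87°  ✓
  (1,4): δ = 41.60°  ✓
  (1,5): δ = 84.45°  ·
  (2,3): δ = 99.42°  ·
  (2,4): δ = 53.94°  ·
  (2,5): δ = 11.09°  ✓
  (3,4): δ = 134.53°  ·
  (3,5): δ = 91.68°  ·
  (4,5): δ = 137.15°  ·
antipodal pairs: 5

count = 5; pairs: (0,2), (0,3), (1,3), (1,4), (2,5)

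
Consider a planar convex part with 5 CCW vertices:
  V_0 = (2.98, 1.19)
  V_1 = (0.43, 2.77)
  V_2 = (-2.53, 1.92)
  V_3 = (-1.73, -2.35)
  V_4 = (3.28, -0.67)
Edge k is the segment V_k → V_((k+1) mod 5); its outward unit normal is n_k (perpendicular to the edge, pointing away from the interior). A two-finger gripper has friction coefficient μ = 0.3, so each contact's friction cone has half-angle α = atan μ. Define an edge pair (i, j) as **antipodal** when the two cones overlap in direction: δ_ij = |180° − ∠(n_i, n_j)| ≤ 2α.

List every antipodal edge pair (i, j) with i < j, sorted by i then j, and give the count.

count = 2; pairs: (1,3), (2,4)

α = atan 0.3 = 16.70°;  2α = 33.40°
n_0 = (+0.5267, +0.8501)
n_1 = (-0.2760, +0.9612)
n_2 = (-0.9829, -0.1841)
n_3 = (+0.3179, -0.9481)
n_4 = (+0.9872, +0.1592)
  (0,1): δ = 132.20°  ·
  (0,2): δ = 47.61°  ·
  (0,3): δ = 50.32°  ·
  (0,4): δ = 130.95°  ·
  (1,2): δ = 95.41°  ·
  (1,3): δ = 2.52°  ✓
  (1,4): δ = 83.14°  ·
  (2,3): δ = 82.07°  ·
  (2,4): δ = 1.45°  ✓
  (3,4): δ = 99.38°  ·
antipodal pairs: 2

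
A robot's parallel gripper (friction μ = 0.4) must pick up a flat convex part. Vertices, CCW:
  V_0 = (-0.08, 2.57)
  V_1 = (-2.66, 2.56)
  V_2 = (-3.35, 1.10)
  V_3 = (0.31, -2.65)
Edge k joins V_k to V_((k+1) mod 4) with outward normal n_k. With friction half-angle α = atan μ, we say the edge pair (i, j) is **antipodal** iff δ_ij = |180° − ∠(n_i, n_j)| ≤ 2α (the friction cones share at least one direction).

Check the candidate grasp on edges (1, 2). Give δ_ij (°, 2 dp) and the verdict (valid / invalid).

δ = 110.40°, invalid

α = atan 0.4 = 21.80°;  2α = 43.60°
edge 1: e_1 = (-0.69, -1.46);  n_1 = (-0.9041, +0.4273)
edge 2: e_2 = (+3.66, -3.75);  n_2 = (-0.7156, -0.6985)
∠(n_1, n_2) = 69.60°
δ = |180° − 69.60°| = 110.40°
110.40° > 2α = 43.60°  →  invalid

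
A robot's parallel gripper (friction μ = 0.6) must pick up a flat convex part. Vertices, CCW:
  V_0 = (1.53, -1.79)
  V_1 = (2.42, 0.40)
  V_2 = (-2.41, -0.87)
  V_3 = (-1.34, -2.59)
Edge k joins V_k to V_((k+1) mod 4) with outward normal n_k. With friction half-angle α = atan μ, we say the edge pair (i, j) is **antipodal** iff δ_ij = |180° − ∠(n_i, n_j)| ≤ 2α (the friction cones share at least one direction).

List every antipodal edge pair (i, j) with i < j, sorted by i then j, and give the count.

α = atan 0.6 = 30.96°;  2α = 61.93°
n_0 = (+0.9264, -0.3765)
n_1 = (-0.2543, +0.9671)
n_2 = (-0.8491, -0.5282)
n_3 = (+0.2685, -0.9633)
  (0,1): δ = 53.15°  ✓
  (0,2): δ = 54.00°  ✓
  (0,3): δ = 127.69°  ·
  (1,2): δ = 72.85°  ·
  (1,3): δ = 0.84°  ✓
  (2,3): δ = 106.31°  ·
antipodal pairs: 3

count = 3; pairs: (0,1), (0,2), (1,3)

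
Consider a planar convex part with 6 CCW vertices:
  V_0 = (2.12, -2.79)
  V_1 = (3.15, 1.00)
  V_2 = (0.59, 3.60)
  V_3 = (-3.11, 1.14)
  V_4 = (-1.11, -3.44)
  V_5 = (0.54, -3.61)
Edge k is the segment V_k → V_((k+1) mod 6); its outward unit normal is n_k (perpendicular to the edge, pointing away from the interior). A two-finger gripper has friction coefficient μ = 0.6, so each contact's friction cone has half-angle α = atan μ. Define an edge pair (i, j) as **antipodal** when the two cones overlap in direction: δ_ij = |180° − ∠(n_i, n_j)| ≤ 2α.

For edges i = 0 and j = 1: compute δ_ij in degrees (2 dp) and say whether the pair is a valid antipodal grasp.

α = atan 0.6 = 30.96°;  2α = 61.93°
edge 0: e_0 = (+1.03, +3.79);  n_0 = (+0.9650, -0.2623)
edge 1: e_1 = (-2.56, +2.60);  n_1 = (+0.7126, +0.7016)
∠(n_0, n_1) = 59.76°
δ = |180° − 59.76°| = 120.24°
120.24° > 2α = 61.93°  →  invalid

δ = 120.24°, invalid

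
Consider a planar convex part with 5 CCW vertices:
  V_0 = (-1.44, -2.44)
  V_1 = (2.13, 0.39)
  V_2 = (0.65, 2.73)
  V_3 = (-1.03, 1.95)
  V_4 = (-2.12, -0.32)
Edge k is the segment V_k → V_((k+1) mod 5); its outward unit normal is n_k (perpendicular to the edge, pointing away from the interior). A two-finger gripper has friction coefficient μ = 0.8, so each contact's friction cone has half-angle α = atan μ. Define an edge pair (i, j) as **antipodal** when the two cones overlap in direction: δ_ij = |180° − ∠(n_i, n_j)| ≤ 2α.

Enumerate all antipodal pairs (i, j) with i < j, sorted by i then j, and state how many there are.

α = atan 0.8 = 38.66°;  2α = 77.32°
n_0 = (+0.6212, -0.7836)
n_1 = (+0.8451, +0.5345)
n_2 = (-0.4211, +0.9070)
n_3 = (-0.9015, +0.4329)
n_4 = (-0.9522, -0.3054)
  (0,1): δ = 96.09°  ·
  (0,2): δ = 13.50°  ✓
  (0,3): δ = 25.95°  ✓
  (0,4): δ = 69.38°  ✓
  (1,2): δ = 97.41°  ·
  (1,3): δ = 57.96°  ✓
  (1,4): δ = 14.53°  ✓
  (2,3): δ = 140.55°  ·
  (2,4): δ = 97.12°  ·
  (3,4): δ = 136.57°  ·
antipodal pairs: 5

count = 5; pairs: (0,2), (0,3), (0,4), (1,3), (1,4)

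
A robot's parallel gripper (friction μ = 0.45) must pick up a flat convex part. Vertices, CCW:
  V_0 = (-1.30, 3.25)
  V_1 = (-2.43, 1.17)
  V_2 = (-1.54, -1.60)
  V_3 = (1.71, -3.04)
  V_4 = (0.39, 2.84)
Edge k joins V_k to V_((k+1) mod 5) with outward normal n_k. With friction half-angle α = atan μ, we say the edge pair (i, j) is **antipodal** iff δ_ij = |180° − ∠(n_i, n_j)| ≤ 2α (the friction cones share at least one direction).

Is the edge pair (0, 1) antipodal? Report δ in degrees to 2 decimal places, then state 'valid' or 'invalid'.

α = atan 0.45 = 24.23°;  2α = 48.46°
edge 0: e_0 = (-1.13, -2.08);  n_0 = (-0.8787, +0.4774)
edge 1: e_1 = (+0.89, -2.77);  n_1 = (-0.9521, -0.3059)
∠(n_0, n_1) = 46.33°
δ = |180° − 46.33°| = 133.67°
133.67° > 2α = 48.46°  →  invalid

δ = 133.67°, invalid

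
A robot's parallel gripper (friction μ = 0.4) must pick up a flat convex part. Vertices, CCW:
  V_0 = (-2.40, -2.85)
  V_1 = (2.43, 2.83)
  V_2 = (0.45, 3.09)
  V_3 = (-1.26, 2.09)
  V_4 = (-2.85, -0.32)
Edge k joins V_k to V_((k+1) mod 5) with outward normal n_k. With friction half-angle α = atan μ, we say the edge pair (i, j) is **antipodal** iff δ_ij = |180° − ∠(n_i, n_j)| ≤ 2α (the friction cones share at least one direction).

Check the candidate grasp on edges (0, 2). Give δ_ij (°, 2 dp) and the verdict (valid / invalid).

α = atan 0.4 = 21.80°;  2α = 43.60°
edge 0: e_0 = (+4.83, +5.68);  n_0 = (+0.7618, -0.6478)
edge 2: e_2 = (-1.71, -1.00);  n_2 = (-0.5048, +0.8632)
∠(n_0, n_2) = 160.70°
δ = |180° − 160.70°| = 19.30°
19.30° ≤ 2α = 43.60°  →  valid

δ = 19.30°, valid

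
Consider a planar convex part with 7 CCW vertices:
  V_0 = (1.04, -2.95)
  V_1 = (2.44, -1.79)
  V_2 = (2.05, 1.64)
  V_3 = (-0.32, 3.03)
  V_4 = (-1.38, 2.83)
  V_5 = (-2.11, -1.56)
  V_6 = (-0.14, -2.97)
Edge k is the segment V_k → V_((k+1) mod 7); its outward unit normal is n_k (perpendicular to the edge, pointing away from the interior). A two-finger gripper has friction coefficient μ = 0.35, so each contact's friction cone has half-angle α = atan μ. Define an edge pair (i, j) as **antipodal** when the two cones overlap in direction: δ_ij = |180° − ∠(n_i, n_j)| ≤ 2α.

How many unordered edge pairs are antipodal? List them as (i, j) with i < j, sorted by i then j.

α = atan 0.35 = 19.29°;  2α = 38.58°
n_0 = (+0.6380, -0.7700)
n_1 = (+0.9936, +0.1130)
n_2 = (+0.5059, +0.8626)
n_3 = (-0.1854, +0.9827)
n_4 = (-0.9865, +0.1640)
n_5 = (-0.5820, -0.8132)
n_6 = (+0.0169, -0.9999)
  (0,1): δ = 123.16°  ·
  (0,2): δ = 70.04°  ·
  (0,3): δ = 28.96°  ✓
  (0,4): δ = 40.91°  ·
  (0,5): δ = 104.76°  ·
  (0,6): δ = 141.33°  ·
  (1,2): δ = 126.88°  ·
  (1,3): δ = 85.80°  ·
  (1,4): δ = 15.93°  ✓
  (1,5): δ = 47.92°  ·
  (1,6): δ = 84.48°  ·
  (2,3): δ = 138.92°  ·
  (2,4): δ = 69.05°  ·
  (2,5): δ = 5.20°  ✓
  (2,6): δ = 31.36°  ✓
  (3,4): δ = 110.13°  ·
  (3,5): δ = 46.28°  ·
  (3,6): δ = 9.71°  ✓
  (4,5): δ = 116.15°  ·
  (4,6): δ = 79.59°  ·
  (5,6): δ = 143.44°  ·
antipodal pairs: 5

count = 5; pairs: (0,3), (1,4), (2,5), (2,6), (3,6)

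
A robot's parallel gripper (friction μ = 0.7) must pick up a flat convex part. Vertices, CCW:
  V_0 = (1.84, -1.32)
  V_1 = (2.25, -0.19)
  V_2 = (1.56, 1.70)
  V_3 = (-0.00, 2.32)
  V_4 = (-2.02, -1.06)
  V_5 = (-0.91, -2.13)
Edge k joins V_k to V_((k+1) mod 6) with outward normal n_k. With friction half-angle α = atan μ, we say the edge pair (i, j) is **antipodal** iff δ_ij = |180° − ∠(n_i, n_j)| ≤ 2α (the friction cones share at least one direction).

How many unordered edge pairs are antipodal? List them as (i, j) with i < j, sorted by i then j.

α = atan 0.7 = 34.99°;  2α = 69.98°
n_0 = (+0.9400, -0.3411)
n_1 = (+0.9394, +0.3429)
n_2 = (+0.3693, +0.9293)
n_3 = (-0.8584, +0.5130)
n_4 = (-0.6940, -0.7200)
n_5 = (+0.2825, -0.9593)
  (0,1): δ = 140.00°  ·
  (0,2): δ = 91.73°  ·
  (0,3): δ = 10.92°  ✓
  (0,4): δ = 65.99°  ✓
  (0,5): δ = 126.35°  ·
  (1,2): δ = 131.73°  ·
  (1,3): δ = 50.92°  ✓
  (1,4): δ = 26.00°  ✓
  (1,5): δ = 86.36°  ·
  (2,3): δ = 99.19°  ·
  (2,4): δ = 22.27°  ✓
  (2,5): δ = 38.09°  ✓
  (3,4): δ = 103.08°  ·
  (3,5): δ = 42.72°  ✓
  (4,5): δ = 119.64°  ·
antipodal pairs: 7

count = 7; pairs: (0,3), (0,4), (1,3), (1,4), (2,4), (2,5), (3,5)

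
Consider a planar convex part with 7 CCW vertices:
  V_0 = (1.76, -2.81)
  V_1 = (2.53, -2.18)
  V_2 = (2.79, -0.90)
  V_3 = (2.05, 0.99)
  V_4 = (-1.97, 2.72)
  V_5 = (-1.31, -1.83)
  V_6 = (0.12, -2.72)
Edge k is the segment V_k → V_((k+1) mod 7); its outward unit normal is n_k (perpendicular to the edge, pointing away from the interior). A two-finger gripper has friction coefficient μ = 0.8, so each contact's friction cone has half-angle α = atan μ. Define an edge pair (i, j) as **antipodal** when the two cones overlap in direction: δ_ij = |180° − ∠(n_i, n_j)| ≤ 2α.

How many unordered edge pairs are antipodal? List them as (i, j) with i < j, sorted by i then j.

α = atan 0.8 = 38.66°;  2α = 77.32°
n_0 = (+0.6332, -0.7740)
n_1 = (+0.9800, -0.1991)
n_2 = (+0.9312, +0.3646)
n_3 = (+0.3953, +0.9186)
n_4 = (-0.9896, -0.1436)
n_5 = (-0.5284, -0.8490)
n_6 = (-0.0548, -0.9985)
  (0,1): δ = 140.77°  ·
  (0,2): δ = 107.91°  ·
  (0,3): δ = 62.57°  ✓
  (0,4): δ = 58.96°  ✓
  (0,5): δ = 108.81°  ·
  (0,6): δ = 137.57°  ·
  (1,2): δ = 147.14°  ·
  (1,3): δ = 101.80°  ·
  (1,4): δ = 19.74°  ✓
  (1,5): δ = 69.58°  ✓
  (1,6): δ = 98.34°  ·
  (2,3): δ = 134.67°  ·
  (2,4): δ = 13.13°  ✓
  (2,5): δ = 36.72°  ✓
  (2,6): δ = 65.48°  ✓
  (3,4): δ = 58.46°  ✓
  (3,5): δ = 8.61°  ✓
  (3,6): δ = 20.14°  ✓
  (4,5): δ = 130.15°  ·
  (4,6): δ = 101.39°  ·
  (5,6): δ = 151.24°  ·
antipodal pairs: 10

count = 10; pairs: (0,3), (0,4), (1,4), (1,5), (2,4), (2,5), (2,6), (3,4), (3,5), (3,6)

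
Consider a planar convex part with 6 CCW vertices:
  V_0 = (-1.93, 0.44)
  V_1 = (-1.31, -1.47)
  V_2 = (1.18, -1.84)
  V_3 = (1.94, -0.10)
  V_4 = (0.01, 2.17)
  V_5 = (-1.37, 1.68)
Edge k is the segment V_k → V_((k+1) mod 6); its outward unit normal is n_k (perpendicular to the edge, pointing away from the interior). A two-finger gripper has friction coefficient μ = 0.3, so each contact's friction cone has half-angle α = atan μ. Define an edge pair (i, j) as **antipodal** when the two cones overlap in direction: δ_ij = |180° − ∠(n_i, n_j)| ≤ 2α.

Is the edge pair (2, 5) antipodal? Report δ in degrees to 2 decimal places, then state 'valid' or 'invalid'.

α = atan 0.3 = 16.70°;  2α = 33.40°
edge 2: e_2 = (+0.76, +1.74);  n_2 = (+0.9164, -0.4003)
edge 5: e_5 = (-0.56, -1.24);  n_5 = (-0.9114, +0.4116)
∠(n_2, n_5) = 179.29°
δ = |180° − 179.29°| = 0.71°
0.71° ≤ 2α = 33.40°  →  valid

δ = 0.71°, valid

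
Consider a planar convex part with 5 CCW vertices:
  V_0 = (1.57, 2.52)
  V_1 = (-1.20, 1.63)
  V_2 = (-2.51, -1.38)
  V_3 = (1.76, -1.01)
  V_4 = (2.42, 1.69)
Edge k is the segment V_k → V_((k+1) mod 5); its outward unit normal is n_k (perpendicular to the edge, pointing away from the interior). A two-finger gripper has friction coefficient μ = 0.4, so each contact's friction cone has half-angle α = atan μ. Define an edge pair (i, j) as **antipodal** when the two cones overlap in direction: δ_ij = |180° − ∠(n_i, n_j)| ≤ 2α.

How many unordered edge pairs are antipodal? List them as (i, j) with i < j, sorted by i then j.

count = 2; pairs: (0,2), (1,3)

α = atan 0.4 = 21.80°;  2α = 43.60°
n_0 = (-0.3059, +0.9521)
n_1 = (-0.9169, +0.3991)
n_2 = (+0.0863, -0.9963)
n_3 = (+0.9714, -0.2375)
n_4 = (+0.6986, +0.7155)
  (0,1): δ = 131.33°  ·
  (0,2): δ = 12.86°  ✓
  (0,3): δ = 58.45°  ·
  (0,4): δ = 117.87°  ·
  (1,2): δ = 61.53°  ·
  (1,3): δ = 9.78°  ✓
  (1,4): δ = 69.20°  ·
  (2,3): δ = 108.69°  ·
  (2,4): δ = 49.27°  ·
  (3,4): δ = 120.58°  ·
antipodal pairs: 2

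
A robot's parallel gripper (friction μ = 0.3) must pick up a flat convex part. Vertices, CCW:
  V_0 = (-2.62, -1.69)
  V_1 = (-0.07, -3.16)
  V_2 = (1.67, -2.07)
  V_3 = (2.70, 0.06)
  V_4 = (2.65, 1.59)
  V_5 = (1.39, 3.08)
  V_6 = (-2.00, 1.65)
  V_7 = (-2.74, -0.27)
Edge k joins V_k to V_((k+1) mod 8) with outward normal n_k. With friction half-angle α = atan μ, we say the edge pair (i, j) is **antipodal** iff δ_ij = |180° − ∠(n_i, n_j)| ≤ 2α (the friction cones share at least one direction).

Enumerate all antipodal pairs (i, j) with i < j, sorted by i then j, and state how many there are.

α = atan 0.3 = 16.70°;  2α = 33.40°
n_0 = (-0.4994, -0.8664)
n_1 = (+0.5309, -0.8475)
n_2 = (+0.9003, -0.4353)
n_3 = (+0.9995, +0.0327)
n_4 = (+0.7636, +0.6457)
n_5 = (-0.3887, +0.9214)
n_6 = (-0.9331, +0.3596)
n_7 = (-0.9964, -0.0842)
  (0,1): δ = 117.97°  ·
  (0,2): δ = 85.84°  ·
  (0,3): δ = 58.17°  ·
  (0,4): δ = 19.82°  ✓
  (0,5): δ = 52.83°  ·
  (0,6): δ = 98.88°  ·
  (0,7): δ = 124.79°  ·
  (1,2): δ = 147.87°  ·
  (1,3): δ = 120.19°  ·
  (1,4): δ = 81.85°  ·
  (1,5): δ = 9.19°  ✓
  (1,6): δ = 36.86°  ·
  (1,7): δ = 62.77°  ·
  (2,3): δ = 152.32°  ·
  (2,4): δ = 113.97°  ·
  (2,5): δ = 41.32°  ·
  (2,6): δ = 4.73°  ✓
  (2,7): δ = 30.64°  ✓
  (3,4): δ = 141.65°  ·
  (3,5): δ = 69.00°  ·
  (3,6): δ = 22.95°  ✓
  (3,7): δ = 2.96°  ✓
  (4,5): δ = 107.35°  ·
  (4,6): δ = 61.30°  ·
  (4,7): δ = 35.39°  ·
  (5,6): δ = 133.95°  ·
  (5,7): δ = 108.04°  ·
  (6,7): δ = 154.09°  ·
antipodal pairs: 6

count = 6; pairs: (0,4), (1,5), (2,6), (2,7), (3,6), (3,7)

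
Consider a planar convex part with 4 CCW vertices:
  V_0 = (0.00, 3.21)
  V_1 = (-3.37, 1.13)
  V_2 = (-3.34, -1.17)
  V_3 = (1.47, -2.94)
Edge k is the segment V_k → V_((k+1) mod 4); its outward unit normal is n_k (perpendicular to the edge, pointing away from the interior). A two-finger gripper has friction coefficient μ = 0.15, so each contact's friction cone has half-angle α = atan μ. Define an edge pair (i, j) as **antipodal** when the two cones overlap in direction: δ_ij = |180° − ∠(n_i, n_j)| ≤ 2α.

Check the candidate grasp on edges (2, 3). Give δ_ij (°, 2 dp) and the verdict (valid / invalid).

δ = 56.35°, invalid

α = atan 0.15 = 8.53°;  2α = 17.06°
edge 2: e_2 = (+4.81, -1.77);  n_2 = (-0.3453, -0.9385)
edge 3: e_3 = (-1.47, +6.15);  n_3 = (+0.9726, +0.2325)
∠(n_2, n_3) = 123.65°
δ = |180° − 123.65°| = 56.35°
56.35° > 2α = 17.06°  →  invalid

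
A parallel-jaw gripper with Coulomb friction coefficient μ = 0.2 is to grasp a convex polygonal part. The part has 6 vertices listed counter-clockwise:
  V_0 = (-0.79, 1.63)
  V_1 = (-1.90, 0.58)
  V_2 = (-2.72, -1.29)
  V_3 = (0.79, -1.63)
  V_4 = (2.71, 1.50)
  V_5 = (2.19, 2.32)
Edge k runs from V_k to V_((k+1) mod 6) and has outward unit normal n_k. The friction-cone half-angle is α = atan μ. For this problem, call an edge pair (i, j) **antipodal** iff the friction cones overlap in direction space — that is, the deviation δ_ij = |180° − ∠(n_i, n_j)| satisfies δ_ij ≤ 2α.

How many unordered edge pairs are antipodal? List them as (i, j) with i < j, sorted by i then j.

count = 3; pairs: (0,3), (1,3), (2,5)

α = atan 0.2 = 11.31°;  2α = 22.62°
n_0 = (-0.6872, +0.7265)
n_1 = (-0.9158, +0.4016)
n_2 = (-0.0964, -0.9953)
n_3 = (+0.8524, -0.5229)
n_4 = (+0.8445, +0.5355)
n_5 = (-0.2256, +0.9742)
  (0,1): δ = 157.09°  ·
  (0,2): δ = 48.94°  ·
  (0,3): δ = 15.07°  ✓
  (0,4): δ = 78.97°  ·
  (0,5): δ = 149.63°  ·
  (1,2): δ = 71.86°  ·
  (1,3): δ = 7.85°  ✓
  (1,4): δ = 56.06°  ·
  (1,5): δ = 126.71°  ·
  (2,3): δ = 115.99°  ·
  (2,4): δ = 52.09°  ·
  (2,5): δ = 18.57°  ✓
  (3,4): δ = 116.09°  ·
  (3,5): δ = 45.44°  ·
  (4,5): δ = 109.34°  ·
antipodal pairs: 3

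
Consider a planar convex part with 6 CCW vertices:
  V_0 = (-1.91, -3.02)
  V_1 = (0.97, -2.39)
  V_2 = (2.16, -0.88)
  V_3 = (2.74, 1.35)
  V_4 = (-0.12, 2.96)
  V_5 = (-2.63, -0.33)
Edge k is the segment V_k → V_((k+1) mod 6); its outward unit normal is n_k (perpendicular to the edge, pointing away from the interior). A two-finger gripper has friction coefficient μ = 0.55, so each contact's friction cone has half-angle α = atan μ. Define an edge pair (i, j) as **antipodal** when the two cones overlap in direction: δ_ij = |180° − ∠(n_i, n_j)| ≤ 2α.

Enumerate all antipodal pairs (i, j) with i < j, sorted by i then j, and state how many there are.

count = 7; pairs: (0,3), (0,4), (1,4), (1,5), (2,4), (2,5), (3,5)

α = atan 0.55 = 28.81°;  2α = 57.62°
n_0 = (+0.2137, -0.9769)
n_1 = (+0.7854, -0.6190)
n_2 = (+0.9678, -0.2517)
n_3 = (+0.4906, +0.8714)
n_4 = (-0.7950, +0.6066)
n_5 = (-0.9660, -0.2586)
  (0,1): δ = 140.58°  ·
  (0,2): δ = 116.92°  ·
  (0,3): δ = 41.72°  ✓
  (0,4): δ = 40.32°  ✓
  (0,5): δ = 92.65°  ·
  (1,2): δ = 156.34°  ·
  (1,3): δ = 81.14°  ·
  (1,4): δ = 0.90°  ✓
  (1,5): δ = 53.23°  ✓
  (2,3): δ = 104.80°  ·
  (2,4): δ = 22.76°  ✓
  (2,5): δ = 29.56°  ✓
  (3,4): δ = 97.96°  ·
  (3,5): δ = 45.64°  ✓
  (4,5): δ = 127.67°  ·
antipodal pairs: 7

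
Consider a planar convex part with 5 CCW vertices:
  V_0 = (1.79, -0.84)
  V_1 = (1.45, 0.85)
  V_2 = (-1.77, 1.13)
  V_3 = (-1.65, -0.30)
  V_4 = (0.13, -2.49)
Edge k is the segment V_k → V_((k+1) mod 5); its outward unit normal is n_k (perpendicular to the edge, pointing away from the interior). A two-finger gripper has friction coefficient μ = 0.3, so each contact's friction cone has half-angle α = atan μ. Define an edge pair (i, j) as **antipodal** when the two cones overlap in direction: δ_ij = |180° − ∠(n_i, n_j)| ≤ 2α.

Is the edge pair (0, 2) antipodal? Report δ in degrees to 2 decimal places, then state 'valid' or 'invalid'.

δ = 6.58°, valid

α = atan 0.3 = 16.70°;  2α = 33.40°
edge 0: e_0 = (-0.34, +1.69);  n_0 = (+0.9804, +0.1972)
edge 2: e_2 = (+0.12, -1.43);  n_2 = (-0.9965, -0.0836)
∠(n_0, n_2) = 173.42°
δ = |180° − 173.42°| = 6.58°
6.58° ≤ 2α = 33.40°  →  valid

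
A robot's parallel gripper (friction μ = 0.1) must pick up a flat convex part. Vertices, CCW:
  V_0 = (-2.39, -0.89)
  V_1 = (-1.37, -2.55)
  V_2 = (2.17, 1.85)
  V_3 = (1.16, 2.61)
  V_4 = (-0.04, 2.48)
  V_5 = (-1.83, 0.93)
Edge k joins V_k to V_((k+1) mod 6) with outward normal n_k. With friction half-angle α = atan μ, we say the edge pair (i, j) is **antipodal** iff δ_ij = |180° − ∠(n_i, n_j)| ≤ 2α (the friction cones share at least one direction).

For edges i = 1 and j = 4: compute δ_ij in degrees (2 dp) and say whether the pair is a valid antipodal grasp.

δ = 10.29°, valid

α = atan 0.1 = 5.71°;  2α = 11.42°
edge 1: e_1 = (+3.54, +4.40);  n_1 = (+0.7791, -0.6269)
edge 4: e_4 = (-1.79, -1.55);  n_4 = (-0.6546, +0.7560)
∠(n_1, n_4) = 169.71°
δ = |180° − 169.71°| = 10.29°
10.29° ≤ 2α = 11.42°  →  valid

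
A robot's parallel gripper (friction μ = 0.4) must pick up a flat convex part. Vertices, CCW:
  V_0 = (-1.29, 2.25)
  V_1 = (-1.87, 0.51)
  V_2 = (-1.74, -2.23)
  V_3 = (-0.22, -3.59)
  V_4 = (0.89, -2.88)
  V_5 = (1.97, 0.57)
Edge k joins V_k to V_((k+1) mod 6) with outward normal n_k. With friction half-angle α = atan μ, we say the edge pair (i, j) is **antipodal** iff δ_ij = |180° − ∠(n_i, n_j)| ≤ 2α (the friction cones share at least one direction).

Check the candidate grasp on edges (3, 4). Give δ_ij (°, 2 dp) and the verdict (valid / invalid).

α = atan 0.4 = 21.80°;  2α = 43.60°
edge 3: e_3 = (+1.11, +0.71);  n_3 = (+0.5388, -0.8424)
edge 4: e_4 = (+1.08, +3.45);  n_4 = (+0.9543, -0.2987)
∠(n_3, n_4) = 40.01°
δ = |180° − 40.01°| = 139.99°
139.99° > 2α = 43.60°  →  invalid

δ = 139.99°, invalid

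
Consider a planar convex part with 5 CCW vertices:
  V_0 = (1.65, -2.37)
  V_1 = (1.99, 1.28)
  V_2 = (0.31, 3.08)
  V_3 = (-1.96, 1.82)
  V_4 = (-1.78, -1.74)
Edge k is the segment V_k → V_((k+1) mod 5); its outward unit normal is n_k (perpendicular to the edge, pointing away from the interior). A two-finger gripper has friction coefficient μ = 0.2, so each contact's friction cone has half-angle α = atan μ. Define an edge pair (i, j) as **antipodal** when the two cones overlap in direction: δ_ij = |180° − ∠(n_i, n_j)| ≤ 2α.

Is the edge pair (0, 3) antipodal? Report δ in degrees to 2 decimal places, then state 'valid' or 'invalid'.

δ = 8.22°, valid

α = atan 0.2 = 11.31°;  2α = 22.62°
edge 0: e_0 = (+0.34, +3.65);  n_0 = (+0.9957, -0.0927)
edge 3: e_3 = (+0.18, -3.56);  n_3 = (-0.9987, -0.0505)
∠(n_0, n_3) = 171.78°
δ = |180° − 171.78°| = 8.22°
8.22° ≤ 2α = 22.62°  →  valid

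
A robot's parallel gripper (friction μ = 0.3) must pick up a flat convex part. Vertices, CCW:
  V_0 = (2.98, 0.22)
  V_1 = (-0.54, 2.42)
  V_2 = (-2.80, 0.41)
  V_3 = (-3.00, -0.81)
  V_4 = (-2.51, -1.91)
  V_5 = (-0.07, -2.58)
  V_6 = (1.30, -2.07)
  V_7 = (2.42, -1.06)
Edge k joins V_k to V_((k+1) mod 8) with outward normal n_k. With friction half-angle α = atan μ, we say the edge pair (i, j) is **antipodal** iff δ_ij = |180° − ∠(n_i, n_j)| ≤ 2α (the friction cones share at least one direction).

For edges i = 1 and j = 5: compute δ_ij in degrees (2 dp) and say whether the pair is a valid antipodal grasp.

δ = 21.23°, valid

α = atan 0.3 = 16.70°;  2α = 33.40°
edge 1: e_1 = (-2.26, -2.01);  n_1 = (-0.6646, +0.7472)
edge 5: e_5 = (+1.37, +0.51);  n_5 = (+0.3489, -0.9372)
∠(n_1, n_5) = 158.77°
δ = |180° − 158.77°| = 21.23°
21.23° ≤ 2α = 33.40°  →  valid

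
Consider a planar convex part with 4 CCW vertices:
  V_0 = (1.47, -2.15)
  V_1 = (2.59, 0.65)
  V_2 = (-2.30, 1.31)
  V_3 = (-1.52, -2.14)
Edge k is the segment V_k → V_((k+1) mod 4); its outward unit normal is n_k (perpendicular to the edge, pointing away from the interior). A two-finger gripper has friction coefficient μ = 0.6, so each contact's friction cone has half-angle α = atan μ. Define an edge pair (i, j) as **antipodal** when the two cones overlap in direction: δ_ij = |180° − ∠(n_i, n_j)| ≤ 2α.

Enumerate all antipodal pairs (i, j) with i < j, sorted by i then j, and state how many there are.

α = atan 0.6 = 30.96°;  2α = 61.93°
n_0 = (+0.9285, -0.3714)
n_1 = (+0.1338, +0.9910)
n_2 = (-0.9754, -0.2205)
n_3 = (-0.0033, -1.0000)
  (0,1): δ = 75.89°  ·
  (0,2): δ = 34.54°  ✓
  (0,3): δ = 111.61°  ·
  (1,2): δ = 69.57°  ·
  (1,3): δ = 7.50°  ✓
  (2,3): δ = 102.93°  ·
antipodal pairs: 2

count = 2; pairs: (0,2), (1,3)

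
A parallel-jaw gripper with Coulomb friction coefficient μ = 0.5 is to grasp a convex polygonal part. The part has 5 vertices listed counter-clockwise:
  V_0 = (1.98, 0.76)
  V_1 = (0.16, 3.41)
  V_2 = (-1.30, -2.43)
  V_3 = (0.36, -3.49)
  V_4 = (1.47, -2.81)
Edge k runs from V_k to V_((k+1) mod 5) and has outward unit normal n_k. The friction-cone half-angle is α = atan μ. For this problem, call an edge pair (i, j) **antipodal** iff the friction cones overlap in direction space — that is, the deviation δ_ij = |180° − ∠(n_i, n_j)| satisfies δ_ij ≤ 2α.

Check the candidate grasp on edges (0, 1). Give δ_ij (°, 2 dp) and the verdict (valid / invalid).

α = atan 0.5 = 26.57°;  2α = 53.13°
edge 0: e_0 = (-1.82, +2.65);  n_0 = (+0.8243, +0.5661)
edge 1: e_1 = (-1.46, -5.84);  n_1 = (-0.9701, +0.2425)
∠(n_0, n_1) = 131.48°
δ = |180° − 131.48°| = 48.52°
48.52° ≤ 2α = 53.13°  →  valid

δ = 48.52°, valid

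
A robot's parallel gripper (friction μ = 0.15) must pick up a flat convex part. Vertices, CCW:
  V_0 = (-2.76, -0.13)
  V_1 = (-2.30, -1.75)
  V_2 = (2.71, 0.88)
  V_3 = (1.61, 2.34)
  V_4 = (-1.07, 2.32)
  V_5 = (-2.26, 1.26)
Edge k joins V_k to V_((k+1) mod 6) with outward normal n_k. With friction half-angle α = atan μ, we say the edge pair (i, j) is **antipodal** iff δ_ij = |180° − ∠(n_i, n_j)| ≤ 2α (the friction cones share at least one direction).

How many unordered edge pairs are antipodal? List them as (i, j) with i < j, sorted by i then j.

α = atan 0.15 = 8.53°;  2α = 17.06°
n_0 = (-0.9620, -0.2732)
n_1 = (+0.4648, -0.8854)
n_2 = (+0.7987, +0.6017)
n_3 = (-0.0075, +1.0000)
n_4 = (-0.6651, +0.7467)
n_5 = (-0.9410, +0.3385)
  (0,1): δ = 78.15°  ·
  (0,2): δ = 21.14°  ·
  (0,3): δ = 74.58°  ·
  (0,4): δ = 115.84°  ·
  (0,5): δ = 144.36°  ·
  (1,2): δ = 80.70°  ·
  (1,3): δ = 27.27°  ·
  (1,4): δ = 14.00°  ✓
  (1,5): δ = 42.52°  ·
  (2,3): δ = 126.57°  ·
  (2,4): δ = 85.30°  ·
  (2,5): δ = 56.78°  ·
  (3,4): δ = 138.73°  ·
  (3,5): δ = 110.21°  ·
  (4,5): δ = 151.48°  ·
antipodal pairs: 1

count = 1; pairs: (1,4)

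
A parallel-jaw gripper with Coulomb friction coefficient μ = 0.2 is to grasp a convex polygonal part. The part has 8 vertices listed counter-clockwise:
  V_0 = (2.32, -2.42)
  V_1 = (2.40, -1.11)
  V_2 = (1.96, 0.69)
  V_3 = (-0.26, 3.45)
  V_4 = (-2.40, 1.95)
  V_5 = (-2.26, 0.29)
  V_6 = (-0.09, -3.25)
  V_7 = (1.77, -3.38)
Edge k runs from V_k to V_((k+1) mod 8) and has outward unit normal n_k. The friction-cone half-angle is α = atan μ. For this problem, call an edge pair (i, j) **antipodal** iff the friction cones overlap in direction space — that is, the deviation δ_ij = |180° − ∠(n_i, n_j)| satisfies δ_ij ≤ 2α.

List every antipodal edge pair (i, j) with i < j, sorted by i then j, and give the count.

count = 4; pairs: (0,4), (1,4), (1,5), (2,5)

α = atan 0.2 = 11.31°;  2α = 22.62°
n_0 = (+0.9981, -0.0610)
n_1 = (+0.9714, +0.2375)
n_2 = (+0.7792, +0.6268)
n_3 = (-0.5740, +0.8189)
n_4 = (-0.9965, -0.0840)
n_5 = (-0.8526, -0.5226)
n_6 = (-0.0697, -0.9976)
n_7 = (+0.8677, -0.4971)
  (0,1): δ = 162.77°  ·
  (0,2): δ = 137.69°  ·
  (0,3): δ = 51.48°  ·
  (0,4): δ = 8.32°  ✓
  (0,5): δ = 35.00°  ·
  (0,6): δ = 89.50°  ·
  (0,7): δ = 153.69°  ·
  (1,2): δ = 154.92°  ·
  (1,3): δ = 68.71°  ·
  (1,4): δ = 8.92°  ✓
  (1,5): δ = 17.77°  ✓
  (1,6): δ = 72.27°  ·
  (1,7): δ = 136.45°  ·
  (2,3): δ = 93.78°  ·
  (2,4): δ = 33.99°  ·
  (2,5): δ = 7.30°  ✓
  (2,6): δ = 47.19°  ·
  (2,7): δ = 111.38°  ·
  (3,4): δ = 120.21°  ·
  (3,5): δ = 93.52°  ·
  (3,6): δ = 39.03°  ·
  (3,7): δ = 25.16°  ·
  (4,5): δ = 153.31°  ·
  (4,6): δ = 98.82°  ·
  (4,7): δ = 34.63°  ·
  (5,6): δ = 125.51°  ·
  (5,7): δ = 61.32°  ·
  (6,7): δ = 115.81°  ·
antipodal pairs: 4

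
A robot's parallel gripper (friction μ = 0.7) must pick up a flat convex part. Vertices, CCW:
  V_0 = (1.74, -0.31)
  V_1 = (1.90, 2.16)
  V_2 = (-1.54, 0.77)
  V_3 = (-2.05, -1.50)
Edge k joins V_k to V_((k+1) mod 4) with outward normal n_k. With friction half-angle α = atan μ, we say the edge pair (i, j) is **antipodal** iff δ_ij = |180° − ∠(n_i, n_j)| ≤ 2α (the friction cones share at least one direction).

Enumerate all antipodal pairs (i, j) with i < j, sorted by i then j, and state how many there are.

α = atan 0.7 = 34.99°;  2α = 69.98°
n_0 = (+0.9979, -0.0646)
n_1 = (-0.3746, +0.9272)
n_2 = (-0.9757, +0.2192)
n_3 = (+0.2996, -0.9541)
  (0,1): δ = 64.29°  ✓
  (0,2): δ = 8.96°  ✓
  (0,3): δ = 111.14°  ·
  (1,2): δ = 124.66°  ·
  (1,3): δ = 4.57°  ✓
  (2,3): δ = 59.91°  ✓
antipodal pairs: 4

count = 4; pairs: (0,1), (0,2), (1,3), (2,3)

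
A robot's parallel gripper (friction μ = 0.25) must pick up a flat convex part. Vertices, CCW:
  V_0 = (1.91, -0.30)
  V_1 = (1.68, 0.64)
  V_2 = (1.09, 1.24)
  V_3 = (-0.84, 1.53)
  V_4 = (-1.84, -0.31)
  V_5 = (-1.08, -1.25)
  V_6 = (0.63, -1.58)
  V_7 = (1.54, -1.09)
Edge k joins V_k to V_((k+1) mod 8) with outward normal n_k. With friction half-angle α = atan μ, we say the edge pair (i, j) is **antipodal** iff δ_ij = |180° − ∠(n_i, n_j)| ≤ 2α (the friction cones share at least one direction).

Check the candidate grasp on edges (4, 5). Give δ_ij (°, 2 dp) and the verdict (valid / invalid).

α = atan 0.25 = 14.04°;  2α = 28.07°
edge 4: e_4 = (+0.76, -0.94);  n_4 = (-0.7776, -0.6287)
edge 5: e_5 = (+1.71, -0.33);  n_5 = (-0.1895, -0.9819)
∠(n_4, n_5) = 40.12°
δ = |180° − 40.12°| = 139.88°
139.88° > 2α = 28.07°  →  invalid

δ = 139.88°, invalid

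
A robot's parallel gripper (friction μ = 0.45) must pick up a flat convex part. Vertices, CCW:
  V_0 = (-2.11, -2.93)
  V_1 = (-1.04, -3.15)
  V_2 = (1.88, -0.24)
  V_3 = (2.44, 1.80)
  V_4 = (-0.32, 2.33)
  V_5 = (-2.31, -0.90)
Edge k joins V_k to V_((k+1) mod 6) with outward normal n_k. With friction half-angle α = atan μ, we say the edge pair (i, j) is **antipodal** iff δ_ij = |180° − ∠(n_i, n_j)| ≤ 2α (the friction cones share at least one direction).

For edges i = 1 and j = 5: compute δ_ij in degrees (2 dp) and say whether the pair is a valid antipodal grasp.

δ = 50.73°, invalid

α = atan 0.45 = 24.23°;  2α = 48.46°
edge 1: e_1 = (+2.92, +2.91);  n_1 = (+0.7059, -0.7083)
edge 5: e_5 = (+0.20, -2.03);  n_5 = (-0.9952, -0.0980)
∠(n_1, n_5) = 129.27°
δ = |180° − 129.27°| = 50.73°
50.73° > 2α = 48.46°  →  invalid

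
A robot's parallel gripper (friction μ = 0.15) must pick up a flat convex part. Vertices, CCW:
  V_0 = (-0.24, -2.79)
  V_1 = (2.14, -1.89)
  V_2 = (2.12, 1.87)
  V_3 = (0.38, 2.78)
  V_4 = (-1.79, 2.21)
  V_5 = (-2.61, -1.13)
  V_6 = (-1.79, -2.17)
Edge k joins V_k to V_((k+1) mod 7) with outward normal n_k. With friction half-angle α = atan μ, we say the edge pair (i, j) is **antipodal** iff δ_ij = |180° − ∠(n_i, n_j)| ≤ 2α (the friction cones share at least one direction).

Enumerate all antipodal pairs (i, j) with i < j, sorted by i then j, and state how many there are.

count = 3; pairs: (0,3), (1,4), (2,6)

α = atan 0.15 = 8.53°;  2α = 17.06°
n_0 = (+0.3537, -0.9354)
n_1 = (+1.0000, +0.0053)
n_2 = (+0.4634, +0.8861)
n_3 = (-0.2541, +0.9672)
n_4 = (-0.9712, +0.2384)
n_5 = (-0.7853, -0.6192)
n_6 = (-0.3714, -0.9285)
  (0,1): δ = 110.41°  ·
  (0,2): δ = 48.32°  ·
  (0,3): δ = 6.00°  ✓
  (0,4): δ = 55.49°  ·
  (0,5): δ = 107.54°  ·
  (0,6): δ = 137.48°  ·
  (1,2): δ = 117.91°  ·
  (1,3): δ = 75.59°  ·
  (1,4): δ = 14.10°  ✓
  (1,5): δ = 37.95°  ·
  (1,6): δ = 67.89°  ·
  (2,3): δ = 137.67°  ·
  (2,4): δ = 76.18°  ·
  (2,5): δ = 24.14°  ·
  (2,6): δ = 5.81°  ✓
  (3,4): δ = 118.51°  ·
  (3,5): δ = 66.46°  ·
  (3,6): δ = 36.52°  ·
  (4,5): δ = 127.95°  ·
  (4,6): δ = 98.01°  ·
  (5,6): δ = 150.06°  ·
antipodal pairs: 3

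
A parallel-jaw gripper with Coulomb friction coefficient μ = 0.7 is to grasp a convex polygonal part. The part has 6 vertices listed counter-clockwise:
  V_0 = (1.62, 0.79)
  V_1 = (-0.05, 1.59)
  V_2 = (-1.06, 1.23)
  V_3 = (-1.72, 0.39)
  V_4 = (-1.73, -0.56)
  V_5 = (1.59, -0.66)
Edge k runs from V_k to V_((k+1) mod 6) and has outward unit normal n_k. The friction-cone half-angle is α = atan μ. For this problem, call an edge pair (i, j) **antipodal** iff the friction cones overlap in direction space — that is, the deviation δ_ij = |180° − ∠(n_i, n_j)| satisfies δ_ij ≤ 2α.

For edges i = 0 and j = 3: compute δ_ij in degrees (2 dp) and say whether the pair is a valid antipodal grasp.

δ = 65.01°, valid

α = atan 0.7 = 34.99°;  2α = 69.98°
edge 0: e_0 = (-1.67, +0.80);  n_0 = (+0.4320, +0.9019)
edge 3: e_3 = (-0.01, -0.95);  n_3 = (-0.9999, +0.0105)
∠(n_0, n_3) = 114.99°
δ = |180° − 114.99°| = 65.01°
65.01° ≤ 2α = 69.98°  →  valid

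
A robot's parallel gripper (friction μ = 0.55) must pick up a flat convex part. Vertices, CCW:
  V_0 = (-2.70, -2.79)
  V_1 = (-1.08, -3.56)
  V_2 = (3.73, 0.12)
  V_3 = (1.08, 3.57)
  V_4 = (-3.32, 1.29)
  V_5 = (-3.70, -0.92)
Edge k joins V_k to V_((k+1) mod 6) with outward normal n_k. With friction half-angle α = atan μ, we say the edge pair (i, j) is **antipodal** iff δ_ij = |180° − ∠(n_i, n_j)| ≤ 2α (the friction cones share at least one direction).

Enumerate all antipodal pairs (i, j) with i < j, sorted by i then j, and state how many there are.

α = atan 0.55 = 28.81°;  2α = 57.62°
n_0 = (-0.4293, -0.9032)
n_1 = (+0.6076, -0.7942)
n_2 = (+0.7931, +0.6092)
n_3 = (-0.4601, +0.8879)
n_4 = (-0.9855, +0.1695)
n_5 = (-0.8818, -0.4716)
  (0,1): δ = 117.16°  ·
  (0,2): δ = 27.05°  ✓
  (0,3): δ = 52.81°  ✓
  (0,4): δ = 105.67°  ·
  (0,5): δ = 143.56°  ·
  (1,2): δ = 89.89°  ·
  (1,3): δ = 10.03°  ✓
  (1,4): δ = 42.83°  ✓
  (1,5): δ = 80.72°  ·
  (2,3): δ = 100.14°  ·
  (2,4): δ = 47.28°  ✓
  (2,5): δ = 9.39°  ✓
  (3,4): δ = 127.15°  ·
  (3,5): δ = 89.26°  ·
  (4,5): δ = 142.11°  ·
antipodal pairs: 6

count = 6; pairs: (0,2), (0,3), (1,3), (1,4), (2,4), (2,5)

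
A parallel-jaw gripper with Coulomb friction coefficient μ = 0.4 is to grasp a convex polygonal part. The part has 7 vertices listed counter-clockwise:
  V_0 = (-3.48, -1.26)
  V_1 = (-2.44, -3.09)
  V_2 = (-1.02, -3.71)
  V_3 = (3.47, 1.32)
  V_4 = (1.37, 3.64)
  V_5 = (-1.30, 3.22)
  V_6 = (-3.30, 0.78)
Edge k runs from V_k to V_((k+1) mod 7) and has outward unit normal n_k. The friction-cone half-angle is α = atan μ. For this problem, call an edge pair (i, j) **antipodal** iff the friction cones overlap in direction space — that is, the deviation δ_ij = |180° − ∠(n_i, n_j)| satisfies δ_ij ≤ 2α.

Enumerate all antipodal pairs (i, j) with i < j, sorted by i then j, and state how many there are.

α = atan 0.4 = 21.80°;  2α = 43.60°
n_0 = (-0.8694, -0.4941)
n_1 = (-0.4001, -0.9165)
n_2 = (+0.7460, -0.6659)
n_3 = (+0.7414, +0.6711)
n_4 = (-0.1554, +0.9879)
n_5 = (-0.7734, +0.6339)
n_6 = (-0.9961, +0.0879)
  (0,1): δ = 143.20°  ·
  (0,2): δ = 71.36°  ·
  (0,3): δ = 12.54°  ✓
  (0,4): δ = 69.33°  ·
  (0,5): δ = 111.05°  ·
  (0,6): δ = 145.35°  ·
  (1,2): δ = 108.17°  ·
  (1,3): δ = 24.26°  ✓
  (1,4): δ = 32.53°  ✓
  (1,5): δ = 74.25°  ·
  (1,6): δ = 108.54°  ·
  (2,3): δ = 96.10°  ·
  (2,4): δ = 39.31°  ✓
  (2,5): δ = 2.41°  ✓
  (2,6): δ = 36.71°  ✓
  (3,4): δ = 123.21°  ·
  (3,5): δ = 81.49°  ·
  (3,6): δ = 47.19°  ·
  (4,5): δ = 138.28°  ·
  (4,6): δ = 103.98°  ·
  (5,6): δ = 145.70°  ·
antipodal pairs: 6

count = 6; pairs: (0,3), (1,3), (1,4), (2,4), (2,5), (2,6)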